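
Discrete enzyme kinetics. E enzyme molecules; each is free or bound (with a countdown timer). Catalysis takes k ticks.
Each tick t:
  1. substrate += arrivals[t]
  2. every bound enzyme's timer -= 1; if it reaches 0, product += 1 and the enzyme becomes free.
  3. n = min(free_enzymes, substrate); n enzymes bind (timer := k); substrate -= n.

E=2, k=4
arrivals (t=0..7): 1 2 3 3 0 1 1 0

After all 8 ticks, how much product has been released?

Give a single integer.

t=0: arr=1 -> substrate=0 bound=1 product=0
t=1: arr=2 -> substrate=1 bound=2 product=0
t=2: arr=3 -> substrate=4 bound=2 product=0
t=3: arr=3 -> substrate=7 bound=2 product=0
t=4: arr=0 -> substrate=6 bound=2 product=1
t=5: arr=1 -> substrate=6 bound=2 product=2
t=6: arr=1 -> substrate=7 bound=2 product=2
t=7: arr=0 -> substrate=7 bound=2 product=2

Answer: 2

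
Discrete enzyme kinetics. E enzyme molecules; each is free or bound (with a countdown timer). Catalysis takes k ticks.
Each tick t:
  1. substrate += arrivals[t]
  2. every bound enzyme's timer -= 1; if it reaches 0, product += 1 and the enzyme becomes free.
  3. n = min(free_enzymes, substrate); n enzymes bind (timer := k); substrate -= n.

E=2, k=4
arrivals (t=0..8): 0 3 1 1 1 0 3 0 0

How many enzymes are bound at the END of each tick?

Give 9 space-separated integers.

t=0: arr=0 -> substrate=0 bound=0 product=0
t=1: arr=3 -> substrate=1 bound=2 product=0
t=2: arr=1 -> substrate=2 bound=2 product=0
t=3: arr=1 -> substrate=3 bound=2 product=0
t=4: arr=1 -> substrate=4 bound=2 product=0
t=5: arr=0 -> substrate=2 bound=2 product=2
t=6: arr=3 -> substrate=5 bound=2 product=2
t=7: arr=0 -> substrate=5 bound=2 product=2
t=8: arr=0 -> substrate=5 bound=2 product=2

Answer: 0 2 2 2 2 2 2 2 2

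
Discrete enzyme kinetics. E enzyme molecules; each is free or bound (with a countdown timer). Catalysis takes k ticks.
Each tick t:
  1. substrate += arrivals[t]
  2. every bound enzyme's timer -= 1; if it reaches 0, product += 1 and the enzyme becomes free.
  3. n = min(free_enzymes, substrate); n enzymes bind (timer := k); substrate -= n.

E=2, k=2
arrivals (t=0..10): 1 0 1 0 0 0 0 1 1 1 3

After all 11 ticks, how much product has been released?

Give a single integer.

t=0: arr=1 -> substrate=0 bound=1 product=0
t=1: arr=0 -> substrate=0 bound=1 product=0
t=2: arr=1 -> substrate=0 bound=1 product=1
t=3: arr=0 -> substrate=0 bound=1 product=1
t=4: arr=0 -> substrate=0 bound=0 product=2
t=5: arr=0 -> substrate=0 bound=0 product=2
t=6: arr=0 -> substrate=0 bound=0 product=2
t=7: arr=1 -> substrate=0 bound=1 product=2
t=8: arr=1 -> substrate=0 bound=2 product=2
t=9: arr=1 -> substrate=0 bound=2 product=3
t=10: arr=3 -> substrate=2 bound=2 product=4

Answer: 4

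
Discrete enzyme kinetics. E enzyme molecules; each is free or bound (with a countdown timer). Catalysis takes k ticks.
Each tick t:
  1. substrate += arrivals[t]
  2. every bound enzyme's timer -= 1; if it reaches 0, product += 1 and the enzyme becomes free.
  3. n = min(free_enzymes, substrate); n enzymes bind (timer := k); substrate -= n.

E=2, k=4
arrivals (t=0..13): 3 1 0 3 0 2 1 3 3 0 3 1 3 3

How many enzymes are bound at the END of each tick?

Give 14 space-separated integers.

Answer: 2 2 2 2 2 2 2 2 2 2 2 2 2 2

Derivation:
t=0: arr=3 -> substrate=1 bound=2 product=0
t=1: arr=1 -> substrate=2 bound=2 product=0
t=2: arr=0 -> substrate=2 bound=2 product=0
t=3: arr=3 -> substrate=5 bound=2 product=0
t=4: arr=0 -> substrate=3 bound=2 product=2
t=5: arr=2 -> substrate=5 bound=2 product=2
t=6: arr=1 -> substrate=6 bound=2 product=2
t=7: arr=3 -> substrate=9 bound=2 product=2
t=8: arr=3 -> substrate=10 bound=2 product=4
t=9: arr=0 -> substrate=10 bound=2 product=4
t=10: arr=3 -> substrate=13 bound=2 product=4
t=11: arr=1 -> substrate=14 bound=2 product=4
t=12: arr=3 -> substrate=15 bound=2 product=6
t=13: arr=3 -> substrate=18 bound=2 product=6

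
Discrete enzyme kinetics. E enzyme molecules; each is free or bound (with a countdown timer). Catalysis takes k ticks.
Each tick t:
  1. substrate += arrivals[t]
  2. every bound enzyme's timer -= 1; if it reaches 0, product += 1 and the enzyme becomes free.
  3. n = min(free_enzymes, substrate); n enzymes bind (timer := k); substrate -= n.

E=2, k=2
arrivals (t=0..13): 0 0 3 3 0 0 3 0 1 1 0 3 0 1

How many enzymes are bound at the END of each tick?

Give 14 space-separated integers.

t=0: arr=0 -> substrate=0 bound=0 product=0
t=1: arr=0 -> substrate=0 bound=0 product=0
t=2: arr=3 -> substrate=1 bound=2 product=0
t=3: arr=3 -> substrate=4 bound=2 product=0
t=4: arr=0 -> substrate=2 bound=2 product=2
t=5: arr=0 -> substrate=2 bound=2 product=2
t=6: arr=3 -> substrate=3 bound=2 product=4
t=7: arr=0 -> substrate=3 bound=2 product=4
t=8: arr=1 -> substrate=2 bound=2 product=6
t=9: arr=1 -> substrate=3 bound=2 product=6
t=10: arr=0 -> substrate=1 bound=2 product=8
t=11: arr=3 -> substrate=4 bound=2 product=8
t=12: arr=0 -> substrate=2 bound=2 product=10
t=13: arr=1 -> substrate=3 bound=2 product=10

Answer: 0 0 2 2 2 2 2 2 2 2 2 2 2 2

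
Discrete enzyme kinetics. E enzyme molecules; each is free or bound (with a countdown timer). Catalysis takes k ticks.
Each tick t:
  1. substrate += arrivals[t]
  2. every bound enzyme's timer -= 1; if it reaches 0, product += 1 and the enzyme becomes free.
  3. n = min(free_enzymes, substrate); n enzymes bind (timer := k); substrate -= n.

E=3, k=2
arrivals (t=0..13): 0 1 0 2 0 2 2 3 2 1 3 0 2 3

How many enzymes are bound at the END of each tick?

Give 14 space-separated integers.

t=0: arr=0 -> substrate=0 bound=0 product=0
t=1: arr=1 -> substrate=0 bound=1 product=0
t=2: arr=0 -> substrate=0 bound=1 product=0
t=3: arr=2 -> substrate=0 bound=2 product=1
t=4: arr=0 -> substrate=0 bound=2 product=1
t=5: arr=2 -> substrate=0 bound=2 product=3
t=6: arr=2 -> substrate=1 bound=3 product=3
t=7: arr=3 -> substrate=2 bound=3 product=5
t=8: arr=2 -> substrate=3 bound=3 product=6
t=9: arr=1 -> substrate=2 bound=3 product=8
t=10: arr=3 -> substrate=4 bound=3 product=9
t=11: arr=0 -> substrate=2 bound=3 product=11
t=12: arr=2 -> substrate=3 bound=3 product=12
t=13: arr=3 -> substrate=4 bound=3 product=14

Answer: 0 1 1 2 2 2 3 3 3 3 3 3 3 3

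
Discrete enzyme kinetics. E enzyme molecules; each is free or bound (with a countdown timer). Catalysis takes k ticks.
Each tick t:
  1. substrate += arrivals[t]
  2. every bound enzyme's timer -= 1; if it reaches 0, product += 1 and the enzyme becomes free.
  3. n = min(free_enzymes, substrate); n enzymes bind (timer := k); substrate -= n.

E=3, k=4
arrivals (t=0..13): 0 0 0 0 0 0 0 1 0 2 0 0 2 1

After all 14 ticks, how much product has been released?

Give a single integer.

Answer: 3

Derivation:
t=0: arr=0 -> substrate=0 bound=0 product=0
t=1: arr=0 -> substrate=0 bound=0 product=0
t=2: arr=0 -> substrate=0 bound=0 product=0
t=3: arr=0 -> substrate=0 bound=0 product=0
t=4: arr=0 -> substrate=0 bound=0 product=0
t=5: arr=0 -> substrate=0 bound=0 product=0
t=6: arr=0 -> substrate=0 bound=0 product=0
t=7: arr=1 -> substrate=0 bound=1 product=0
t=8: arr=0 -> substrate=0 bound=1 product=0
t=9: arr=2 -> substrate=0 bound=3 product=0
t=10: arr=0 -> substrate=0 bound=3 product=0
t=11: arr=0 -> substrate=0 bound=2 product=1
t=12: arr=2 -> substrate=1 bound=3 product=1
t=13: arr=1 -> substrate=0 bound=3 product=3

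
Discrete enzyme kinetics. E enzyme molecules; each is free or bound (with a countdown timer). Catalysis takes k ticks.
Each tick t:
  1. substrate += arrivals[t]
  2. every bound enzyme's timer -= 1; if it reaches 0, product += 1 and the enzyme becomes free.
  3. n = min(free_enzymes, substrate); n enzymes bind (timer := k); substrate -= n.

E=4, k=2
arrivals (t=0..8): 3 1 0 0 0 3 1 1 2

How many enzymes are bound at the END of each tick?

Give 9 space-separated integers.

t=0: arr=3 -> substrate=0 bound=3 product=0
t=1: arr=1 -> substrate=0 bound=4 product=0
t=2: arr=0 -> substrate=0 bound=1 product=3
t=3: arr=0 -> substrate=0 bound=0 product=4
t=4: arr=0 -> substrate=0 bound=0 product=4
t=5: arr=3 -> substrate=0 bound=3 product=4
t=6: arr=1 -> substrate=0 bound=4 product=4
t=7: arr=1 -> substrate=0 bound=2 product=7
t=8: arr=2 -> substrate=0 bound=3 product=8

Answer: 3 4 1 0 0 3 4 2 3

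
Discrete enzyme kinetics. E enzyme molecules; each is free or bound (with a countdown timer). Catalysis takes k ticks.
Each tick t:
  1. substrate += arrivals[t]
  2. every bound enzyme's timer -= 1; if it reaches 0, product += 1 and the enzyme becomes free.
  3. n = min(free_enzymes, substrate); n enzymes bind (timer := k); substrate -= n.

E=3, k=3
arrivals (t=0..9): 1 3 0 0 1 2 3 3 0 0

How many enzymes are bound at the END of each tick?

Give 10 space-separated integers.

Answer: 1 3 3 3 2 3 3 3 3 3

Derivation:
t=0: arr=1 -> substrate=0 bound=1 product=0
t=1: arr=3 -> substrate=1 bound=3 product=0
t=2: arr=0 -> substrate=1 bound=3 product=0
t=3: arr=0 -> substrate=0 bound=3 product=1
t=4: arr=1 -> substrate=0 bound=2 product=3
t=5: arr=2 -> substrate=1 bound=3 product=3
t=6: arr=3 -> substrate=3 bound=3 product=4
t=7: arr=3 -> substrate=5 bound=3 product=5
t=8: arr=0 -> substrate=4 bound=3 product=6
t=9: arr=0 -> substrate=3 bound=3 product=7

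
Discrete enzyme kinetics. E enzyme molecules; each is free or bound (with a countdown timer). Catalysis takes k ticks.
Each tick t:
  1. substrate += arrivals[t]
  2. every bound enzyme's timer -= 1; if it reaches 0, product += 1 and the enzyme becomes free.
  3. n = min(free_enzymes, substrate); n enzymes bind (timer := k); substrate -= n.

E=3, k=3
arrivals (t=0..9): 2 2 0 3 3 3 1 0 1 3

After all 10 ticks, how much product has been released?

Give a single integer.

t=0: arr=2 -> substrate=0 bound=2 product=0
t=1: arr=2 -> substrate=1 bound=3 product=0
t=2: arr=0 -> substrate=1 bound=3 product=0
t=3: arr=3 -> substrate=2 bound=3 product=2
t=4: arr=3 -> substrate=4 bound=3 product=3
t=5: arr=3 -> substrate=7 bound=3 product=3
t=6: arr=1 -> substrate=6 bound=3 product=5
t=7: arr=0 -> substrate=5 bound=3 product=6
t=8: arr=1 -> substrate=6 bound=3 product=6
t=9: arr=3 -> substrate=7 bound=3 product=8

Answer: 8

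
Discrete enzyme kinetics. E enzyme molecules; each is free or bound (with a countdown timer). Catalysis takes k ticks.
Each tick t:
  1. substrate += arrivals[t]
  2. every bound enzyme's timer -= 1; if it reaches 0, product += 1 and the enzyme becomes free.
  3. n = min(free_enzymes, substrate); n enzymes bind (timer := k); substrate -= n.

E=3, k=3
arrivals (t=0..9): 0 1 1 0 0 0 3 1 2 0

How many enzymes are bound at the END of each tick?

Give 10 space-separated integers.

t=0: arr=0 -> substrate=0 bound=0 product=0
t=1: arr=1 -> substrate=0 bound=1 product=0
t=2: arr=1 -> substrate=0 bound=2 product=0
t=3: arr=0 -> substrate=0 bound=2 product=0
t=4: arr=0 -> substrate=0 bound=1 product=1
t=5: arr=0 -> substrate=0 bound=0 product=2
t=6: arr=3 -> substrate=0 bound=3 product=2
t=7: arr=1 -> substrate=1 bound=3 product=2
t=8: arr=2 -> substrate=3 bound=3 product=2
t=9: arr=0 -> substrate=0 bound=3 product=5

Answer: 0 1 2 2 1 0 3 3 3 3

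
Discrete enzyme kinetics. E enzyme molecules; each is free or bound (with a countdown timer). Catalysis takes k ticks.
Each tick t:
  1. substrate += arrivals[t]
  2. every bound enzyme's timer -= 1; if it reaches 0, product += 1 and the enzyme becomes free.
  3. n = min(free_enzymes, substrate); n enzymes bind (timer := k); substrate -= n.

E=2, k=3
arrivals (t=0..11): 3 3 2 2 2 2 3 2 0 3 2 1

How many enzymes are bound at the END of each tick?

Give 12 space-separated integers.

Answer: 2 2 2 2 2 2 2 2 2 2 2 2

Derivation:
t=0: arr=3 -> substrate=1 bound=2 product=0
t=1: arr=3 -> substrate=4 bound=2 product=0
t=2: arr=2 -> substrate=6 bound=2 product=0
t=3: arr=2 -> substrate=6 bound=2 product=2
t=4: arr=2 -> substrate=8 bound=2 product=2
t=5: arr=2 -> substrate=10 bound=2 product=2
t=6: arr=3 -> substrate=11 bound=2 product=4
t=7: arr=2 -> substrate=13 bound=2 product=4
t=8: arr=0 -> substrate=13 bound=2 product=4
t=9: arr=3 -> substrate=14 bound=2 product=6
t=10: arr=2 -> substrate=16 bound=2 product=6
t=11: arr=1 -> substrate=17 bound=2 product=6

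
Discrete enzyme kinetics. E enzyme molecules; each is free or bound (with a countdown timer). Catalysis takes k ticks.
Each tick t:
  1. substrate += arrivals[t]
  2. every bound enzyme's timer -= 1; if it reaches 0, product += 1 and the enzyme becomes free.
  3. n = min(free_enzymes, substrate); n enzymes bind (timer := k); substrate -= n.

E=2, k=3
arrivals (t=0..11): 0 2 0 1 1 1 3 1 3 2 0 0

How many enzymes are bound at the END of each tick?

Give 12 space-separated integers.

Answer: 0 2 2 2 2 2 2 2 2 2 2 2

Derivation:
t=0: arr=0 -> substrate=0 bound=0 product=0
t=1: arr=2 -> substrate=0 bound=2 product=0
t=2: arr=0 -> substrate=0 bound=2 product=0
t=3: arr=1 -> substrate=1 bound=2 product=0
t=4: arr=1 -> substrate=0 bound=2 product=2
t=5: arr=1 -> substrate=1 bound=2 product=2
t=6: arr=3 -> substrate=4 bound=2 product=2
t=7: arr=1 -> substrate=3 bound=2 product=4
t=8: arr=3 -> substrate=6 bound=2 product=4
t=9: arr=2 -> substrate=8 bound=2 product=4
t=10: arr=0 -> substrate=6 bound=2 product=6
t=11: arr=0 -> substrate=6 bound=2 product=6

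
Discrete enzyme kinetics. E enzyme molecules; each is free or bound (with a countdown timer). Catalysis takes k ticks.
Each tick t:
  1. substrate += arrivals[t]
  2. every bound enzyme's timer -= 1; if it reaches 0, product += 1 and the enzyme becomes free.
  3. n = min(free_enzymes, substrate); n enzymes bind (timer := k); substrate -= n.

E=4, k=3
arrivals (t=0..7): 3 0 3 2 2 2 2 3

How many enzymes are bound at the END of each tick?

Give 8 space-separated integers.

Answer: 3 3 4 4 4 4 4 4

Derivation:
t=0: arr=3 -> substrate=0 bound=3 product=0
t=1: arr=0 -> substrate=0 bound=3 product=0
t=2: arr=3 -> substrate=2 bound=4 product=0
t=3: arr=2 -> substrate=1 bound=4 product=3
t=4: arr=2 -> substrate=3 bound=4 product=3
t=5: arr=2 -> substrate=4 bound=4 product=4
t=6: arr=2 -> substrate=3 bound=4 product=7
t=7: arr=3 -> substrate=6 bound=4 product=7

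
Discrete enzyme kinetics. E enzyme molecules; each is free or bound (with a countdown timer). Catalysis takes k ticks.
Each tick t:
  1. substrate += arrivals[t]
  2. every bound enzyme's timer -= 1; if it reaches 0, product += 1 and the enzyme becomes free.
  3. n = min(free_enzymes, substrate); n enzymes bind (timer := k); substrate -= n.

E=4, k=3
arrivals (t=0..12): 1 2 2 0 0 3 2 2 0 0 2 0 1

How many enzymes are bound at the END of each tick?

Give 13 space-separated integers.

Answer: 1 3 4 4 2 4 4 4 4 3 4 2 3

Derivation:
t=0: arr=1 -> substrate=0 bound=1 product=0
t=1: arr=2 -> substrate=0 bound=3 product=0
t=2: arr=2 -> substrate=1 bound=4 product=0
t=3: arr=0 -> substrate=0 bound=4 product=1
t=4: arr=0 -> substrate=0 bound=2 product=3
t=5: arr=3 -> substrate=0 bound=4 product=4
t=6: arr=2 -> substrate=1 bound=4 product=5
t=7: arr=2 -> substrate=3 bound=4 product=5
t=8: arr=0 -> substrate=0 bound=4 product=8
t=9: arr=0 -> substrate=0 bound=3 product=9
t=10: arr=2 -> substrate=1 bound=4 product=9
t=11: arr=0 -> substrate=0 bound=2 product=12
t=12: arr=1 -> substrate=0 bound=3 product=12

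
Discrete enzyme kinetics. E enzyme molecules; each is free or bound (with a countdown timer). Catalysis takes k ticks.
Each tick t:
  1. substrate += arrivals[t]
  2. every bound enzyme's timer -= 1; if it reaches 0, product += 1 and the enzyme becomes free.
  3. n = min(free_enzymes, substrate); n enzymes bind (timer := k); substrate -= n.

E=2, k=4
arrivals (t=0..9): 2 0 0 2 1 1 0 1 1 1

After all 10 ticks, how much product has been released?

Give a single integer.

Answer: 4

Derivation:
t=0: arr=2 -> substrate=0 bound=2 product=0
t=1: arr=0 -> substrate=0 bound=2 product=0
t=2: arr=0 -> substrate=0 bound=2 product=0
t=3: arr=2 -> substrate=2 bound=2 product=0
t=4: arr=1 -> substrate=1 bound=2 product=2
t=5: arr=1 -> substrate=2 bound=2 product=2
t=6: arr=0 -> substrate=2 bound=2 product=2
t=7: arr=1 -> substrate=3 bound=2 product=2
t=8: arr=1 -> substrate=2 bound=2 product=4
t=9: arr=1 -> substrate=3 bound=2 product=4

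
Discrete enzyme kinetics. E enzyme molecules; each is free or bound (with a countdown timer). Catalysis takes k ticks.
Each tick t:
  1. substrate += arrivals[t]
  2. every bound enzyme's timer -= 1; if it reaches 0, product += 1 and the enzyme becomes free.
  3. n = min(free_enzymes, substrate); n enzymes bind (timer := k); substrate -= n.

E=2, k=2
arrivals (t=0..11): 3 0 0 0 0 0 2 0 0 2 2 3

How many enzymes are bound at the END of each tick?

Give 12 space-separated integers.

t=0: arr=3 -> substrate=1 bound=2 product=0
t=1: arr=0 -> substrate=1 bound=2 product=0
t=2: arr=0 -> substrate=0 bound=1 product=2
t=3: arr=0 -> substrate=0 bound=1 product=2
t=4: arr=0 -> substrate=0 bound=0 product=3
t=5: arr=0 -> substrate=0 bound=0 product=3
t=6: arr=2 -> substrate=0 bound=2 product=3
t=7: arr=0 -> substrate=0 bound=2 product=3
t=8: arr=0 -> substrate=0 bound=0 product=5
t=9: arr=2 -> substrate=0 bound=2 product=5
t=10: arr=2 -> substrate=2 bound=2 product=5
t=11: arr=3 -> substrate=3 bound=2 product=7

Answer: 2 2 1 1 0 0 2 2 0 2 2 2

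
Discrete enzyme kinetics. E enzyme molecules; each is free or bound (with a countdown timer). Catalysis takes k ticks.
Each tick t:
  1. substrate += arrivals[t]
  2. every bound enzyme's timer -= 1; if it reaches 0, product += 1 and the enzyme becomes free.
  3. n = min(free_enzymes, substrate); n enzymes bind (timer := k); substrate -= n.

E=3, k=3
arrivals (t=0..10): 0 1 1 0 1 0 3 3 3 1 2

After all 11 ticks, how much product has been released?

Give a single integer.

t=0: arr=0 -> substrate=0 bound=0 product=0
t=1: arr=1 -> substrate=0 bound=1 product=0
t=2: arr=1 -> substrate=0 bound=2 product=0
t=3: arr=0 -> substrate=0 bound=2 product=0
t=4: arr=1 -> substrate=0 bound=2 product=1
t=5: arr=0 -> substrate=0 bound=1 product=2
t=6: arr=3 -> substrate=1 bound=3 product=2
t=7: arr=3 -> substrate=3 bound=3 product=3
t=8: arr=3 -> substrate=6 bound=3 product=3
t=9: arr=1 -> substrate=5 bound=3 product=5
t=10: arr=2 -> substrate=6 bound=3 product=6

Answer: 6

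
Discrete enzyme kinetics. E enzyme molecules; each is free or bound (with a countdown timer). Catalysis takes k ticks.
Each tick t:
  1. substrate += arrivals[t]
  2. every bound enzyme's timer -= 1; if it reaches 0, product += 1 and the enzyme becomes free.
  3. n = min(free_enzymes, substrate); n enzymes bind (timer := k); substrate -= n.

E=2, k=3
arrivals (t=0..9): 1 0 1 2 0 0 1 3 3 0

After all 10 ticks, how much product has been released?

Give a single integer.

Answer: 5

Derivation:
t=0: arr=1 -> substrate=0 bound=1 product=0
t=1: arr=0 -> substrate=0 bound=1 product=0
t=2: arr=1 -> substrate=0 bound=2 product=0
t=3: arr=2 -> substrate=1 bound=2 product=1
t=4: arr=0 -> substrate=1 bound=2 product=1
t=5: arr=0 -> substrate=0 bound=2 product=2
t=6: arr=1 -> substrate=0 bound=2 product=3
t=7: arr=3 -> substrate=3 bound=2 product=3
t=8: arr=3 -> substrate=5 bound=2 product=4
t=9: arr=0 -> substrate=4 bound=2 product=5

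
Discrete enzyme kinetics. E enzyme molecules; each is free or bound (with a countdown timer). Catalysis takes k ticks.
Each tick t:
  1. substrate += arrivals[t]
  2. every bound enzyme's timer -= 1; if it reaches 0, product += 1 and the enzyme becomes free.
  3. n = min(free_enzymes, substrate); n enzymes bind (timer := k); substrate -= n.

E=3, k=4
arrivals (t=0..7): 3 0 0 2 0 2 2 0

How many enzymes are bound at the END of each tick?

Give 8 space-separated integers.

Answer: 3 3 3 3 2 3 3 3

Derivation:
t=0: arr=3 -> substrate=0 bound=3 product=0
t=1: arr=0 -> substrate=0 bound=3 product=0
t=2: arr=0 -> substrate=0 bound=3 product=0
t=3: arr=2 -> substrate=2 bound=3 product=0
t=4: arr=0 -> substrate=0 bound=2 product=3
t=5: arr=2 -> substrate=1 bound=3 product=3
t=6: arr=2 -> substrate=3 bound=3 product=3
t=7: arr=0 -> substrate=3 bound=3 product=3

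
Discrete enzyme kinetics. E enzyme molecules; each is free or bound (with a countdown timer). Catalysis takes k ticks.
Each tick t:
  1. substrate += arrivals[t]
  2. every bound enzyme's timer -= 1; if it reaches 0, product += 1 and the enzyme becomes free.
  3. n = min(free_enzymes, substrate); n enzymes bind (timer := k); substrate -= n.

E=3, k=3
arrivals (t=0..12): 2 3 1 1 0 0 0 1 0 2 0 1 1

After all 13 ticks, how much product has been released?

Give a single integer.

t=0: arr=2 -> substrate=0 bound=2 product=0
t=1: arr=3 -> substrate=2 bound=3 product=0
t=2: arr=1 -> substrate=3 bound=3 product=0
t=3: arr=1 -> substrate=2 bound=3 product=2
t=4: arr=0 -> substrate=1 bound=3 product=3
t=5: arr=0 -> substrate=1 bound=3 product=3
t=6: arr=0 -> substrate=0 bound=2 product=5
t=7: arr=1 -> substrate=0 bound=2 product=6
t=8: arr=0 -> substrate=0 bound=2 product=6
t=9: arr=2 -> substrate=0 bound=3 product=7
t=10: arr=0 -> substrate=0 bound=2 product=8
t=11: arr=1 -> substrate=0 bound=3 product=8
t=12: arr=1 -> substrate=0 bound=2 product=10

Answer: 10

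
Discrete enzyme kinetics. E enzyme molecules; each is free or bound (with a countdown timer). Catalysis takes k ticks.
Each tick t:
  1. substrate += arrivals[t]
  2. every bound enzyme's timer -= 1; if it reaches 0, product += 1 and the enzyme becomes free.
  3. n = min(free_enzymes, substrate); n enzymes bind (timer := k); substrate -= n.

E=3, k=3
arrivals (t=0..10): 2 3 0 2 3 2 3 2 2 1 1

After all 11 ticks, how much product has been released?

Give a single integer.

Answer: 9

Derivation:
t=0: arr=2 -> substrate=0 bound=2 product=0
t=1: arr=3 -> substrate=2 bound=3 product=0
t=2: arr=0 -> substrate=2 bound=3 product=0
t=3: arr=2 -> substrate=2 bound=3 product=2
t=4: arr=3 -> substrate=4 bound=3 product=3
t=5: arr=2 -> substrate=6 bound=3 product=3
t=6: arr=3 -> substrate=7 bound=3 product=5
t=7: arr=2 -> substrate=8 bound=3 product=6
t=8: arr=2 -> substrate=10 bound=3 product=6
t=9: arr=1 -> substrate=9 bound=3 product=8
t=10: arr=1 -> substrate=9 bound=3 product=9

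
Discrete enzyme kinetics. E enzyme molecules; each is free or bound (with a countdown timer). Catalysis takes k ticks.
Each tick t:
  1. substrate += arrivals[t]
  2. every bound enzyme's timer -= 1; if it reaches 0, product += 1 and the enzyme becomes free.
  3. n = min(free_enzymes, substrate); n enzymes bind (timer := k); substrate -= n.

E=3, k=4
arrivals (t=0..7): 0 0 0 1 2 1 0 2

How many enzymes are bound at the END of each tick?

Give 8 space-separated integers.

Answer: 0 0 0 1 3 3 3 3

Derivation:
t=0: arr=0 -> substrate=0 bound=0 product=0
t=1: arr=0 -> substrate=0 bound=0 product=0
t=2: arr=0 -> substrate=0 bound=0 product=0
t=3: arr=1 -> substrate=0 bound=1 product=0
t=4: arr=2 -> substrate=0 bound=3 product=0
t=5: arr=1 -> substrate=1 bound=3 product=0
t=6: arr=0 -> substrate=1 bound=3 product=0
t=7: arr=2 -> substrate=2 bound=3 product=1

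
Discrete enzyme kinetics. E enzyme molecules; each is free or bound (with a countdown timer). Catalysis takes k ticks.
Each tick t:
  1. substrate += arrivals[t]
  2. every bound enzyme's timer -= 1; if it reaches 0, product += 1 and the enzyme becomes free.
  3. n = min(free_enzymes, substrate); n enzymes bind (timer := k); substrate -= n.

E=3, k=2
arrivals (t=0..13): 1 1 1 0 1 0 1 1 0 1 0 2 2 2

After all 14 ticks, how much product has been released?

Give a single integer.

Answer: 9

Derivation:
t=0: arr=1 -> substrate=0 bound=1 product=0
t=1: arr=1 -> substrate=0 bound=2 product=0
t=2: arr=1 -> substrate=0 bound=2 product=1
t=3: arr=0 -> substrate=0 bound=1 product=2
t=4: arr=1 -> substrate=0 bound=1 product=3
t=5: arr=0 -> substrate=0 bound=1 product=3
t=6: arr=1 -> substrate=0 bound=1 product=4
t=7: arr=1 -> substrate=0 bound=2 product=4
t=8: arr=0 -> substrate=0 bound=1 product=5
t=9: arr=1 -> substrate=0 bound=1 product=6
t=10: arr=0 -> substrate=0 bound=1 product=6
t=11: arr=2 -> substrate=0 bound=2 product=7
t=12: arr=2 -> substrate=1 bound=3 product=7
t=13: arr=2 -> substrate=1 bound=3 product=9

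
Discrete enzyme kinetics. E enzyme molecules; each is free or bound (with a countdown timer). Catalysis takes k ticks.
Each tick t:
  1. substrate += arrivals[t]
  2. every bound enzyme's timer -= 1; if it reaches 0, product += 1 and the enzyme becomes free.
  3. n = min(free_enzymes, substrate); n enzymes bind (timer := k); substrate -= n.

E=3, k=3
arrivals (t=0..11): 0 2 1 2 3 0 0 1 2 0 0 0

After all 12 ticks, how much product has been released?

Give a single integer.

t=0: arr=0 -> substrate=0 bound=0 product=0
t=1: arr=2 -> substrate=0 bound=2 product=0
t=2: arr=1 -> substrate=0 bound=3 product=0
t=3: arr=2 -> substrate=2 bound=3 product=0
t=4: arr=3 -> substrate=3 bound=3 product=2
t=5: arr=0 -> substrate=2 bound=3 product=3
t=6: arr=0 -> substrate=2 bound=3 product=3
t=7: arr=1 -> substrate=1 bound=3 product=5
t=8: arr=2 -> substrate=2 bound=3 product=6
t=9: arr=0 -> substrate=2 bound=3 product=6
t=10: arr=0 -> substrate=0 bound=3 product=8
t=11: arr=0 -> substrate=0 bound=2 product=9

Answer: 9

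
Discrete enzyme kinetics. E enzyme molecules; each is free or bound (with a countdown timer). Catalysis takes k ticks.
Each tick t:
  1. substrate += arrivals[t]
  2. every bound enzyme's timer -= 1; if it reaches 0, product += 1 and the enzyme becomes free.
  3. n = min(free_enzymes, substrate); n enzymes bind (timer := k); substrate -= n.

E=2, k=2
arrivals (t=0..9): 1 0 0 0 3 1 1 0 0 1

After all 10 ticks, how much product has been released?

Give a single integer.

Answer: 5

Derivation:
t=0: arr=1 -> substrate=0 bound=1 product=0
t=1: arr=0 -> substrate=0 bound=1 product=0
t=2: arr=0 -> substrate=0 bound=0 product=1
t=3: arr=0 -> substrate=0 bound=0 product=1
t=4: arr=3 -> substrate=1 bound=2 product=1
t=5: arr=1 -> substrate=2 bound=2 product=1
t=6: arr=1 -> substrate=1 bound=2 product=3
t=7: arr=0 -> substrate=1 bound=2 product=3
t=8: arr=0 -> substrate=0 bound=1 product=5
t=9: arr=1 -> substrate=0 bound=2 product=5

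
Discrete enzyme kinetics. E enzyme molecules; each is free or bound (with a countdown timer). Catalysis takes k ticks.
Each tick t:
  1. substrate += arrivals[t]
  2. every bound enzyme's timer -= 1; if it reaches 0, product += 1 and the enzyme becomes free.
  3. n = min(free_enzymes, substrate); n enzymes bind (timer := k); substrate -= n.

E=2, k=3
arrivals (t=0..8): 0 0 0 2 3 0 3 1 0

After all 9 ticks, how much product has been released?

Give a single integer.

t=0: arr=0 -> substrate=0 bound=0 product=0
t=1: arr=0 -> substrate=0 bound=0 product=0
t=2: arr=0 -> substrate=0 bound=0 product=0
t=3: arr=2 -> substrate=0 bound=2 product=0
t=4: arr=3 -> substrate=3 bound=2 product=0
t=5: arr=0 -> substrate=3 bound=2 product=0
t=6: arr=3 -> substrate=4 bound=2 product=2
t=7: arr=1 -> substrate=5 bound=2 product=2
t=8: arr=0 -> substrate=5 bound=2 product=2

Answer: 2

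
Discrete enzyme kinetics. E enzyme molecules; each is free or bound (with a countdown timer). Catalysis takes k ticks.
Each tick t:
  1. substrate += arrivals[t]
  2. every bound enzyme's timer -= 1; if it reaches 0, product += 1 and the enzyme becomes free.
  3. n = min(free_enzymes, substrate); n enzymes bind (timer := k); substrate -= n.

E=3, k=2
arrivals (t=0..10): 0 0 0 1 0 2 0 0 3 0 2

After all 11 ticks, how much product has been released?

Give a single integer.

Answer: 6

Derivation:
t=0: arr=0 -> substrate=0 bound=0 product=0
t=1: arr=0 -> substrate=0 bound=0 product=0
t=2: arr=0 -> substrate=0 bound=0 product=0
t=3: arr=1 -> substrate=0 bound=1 product=0
t=4: arr=0 -> substrate=0 bound=1 product=0
t=5: arr=2 -> substrate=0 bound=2 product=1
t=6: arr=0 -> substrate=0 bound=2 product=1
t=7: arr=0 -> substrate=0 bound=0 product=3
t=8: arr=3 -> substrate=0 bound=3 product=3
t=9: arr=0 -> substrate=0 bound=3 product=3
t=10: arr=2 -> substrate=0 bound=2 product=6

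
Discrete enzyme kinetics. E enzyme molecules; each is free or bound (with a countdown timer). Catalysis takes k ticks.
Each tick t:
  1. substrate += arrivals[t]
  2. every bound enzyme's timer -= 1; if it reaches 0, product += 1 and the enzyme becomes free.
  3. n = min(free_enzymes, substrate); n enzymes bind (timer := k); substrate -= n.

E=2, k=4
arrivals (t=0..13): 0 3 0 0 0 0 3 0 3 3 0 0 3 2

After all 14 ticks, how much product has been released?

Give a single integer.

Answer: 5

Derivation:
t=0: arr=0 -> substrate=0 bound=0 product=0
t=1: arr=3 -> substrate=1 bound=2 product=0
t=2: arr=0 -> substrate=1 bound=2 product=0
t=3: arr=0 -> substrate=1 bound=2 product=0
t=4: arr=0 -> substrate=1 bound=2 product=0
t=5: arr=0 -> substrate=0 bound=1 product=2
t=6: arr=3 -> substrate=2 bound=2 product=2
t=7: arr=0 -> substrate=2 bound=2 product=2
t=8: arr=3 -> substrate=5 bound=2 product=2
t=9: arr=3 -> substrate=7 bound=2 product=3
t=10: arr=0 -> substrate=6 bound=2 product=4
t=11: arr=0 -> substrate=6 bound=2 product=4
t=12: arr=3 -> substrate=9 bound=2 product=4
t=13: arr=2 -> substrate=10 bound=2 product=5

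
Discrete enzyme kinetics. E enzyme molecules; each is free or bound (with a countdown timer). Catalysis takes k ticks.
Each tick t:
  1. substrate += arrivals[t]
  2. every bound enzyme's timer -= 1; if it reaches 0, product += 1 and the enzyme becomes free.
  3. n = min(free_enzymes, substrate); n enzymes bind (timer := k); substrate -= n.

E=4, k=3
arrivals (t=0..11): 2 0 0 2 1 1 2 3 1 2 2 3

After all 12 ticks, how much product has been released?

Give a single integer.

Answer: 10

Derivation:
t=0: arr=2 -> substrate=0 bound=2 product=0
t=1: arr=0 -> substrate=0 bound=2 product=0
t=2: arr=0 -> substrate=0 bound=2 product=0
t=3: arr=2 -> substrate=0 bound=2 product=2
t=4: arr=1 -> substrate=0 bound=3 product=2
t=5: arr=1 -> substrate=0 bound=4 product=2
t=6: arr=2 -> substrate=0 bound=4 product=4
t=7: arr=3 -> substrate=2 bound=4 product=5
t=8: arr=1 -> substrate=2 bound=4 product=6
t=9: arr=2 -> substrate=2 bound=4 product=8
t=10: arr=2 -> substrate=3 bound=4 product=9
t=11: arr=3 -> substrate=5 bound=4 product=10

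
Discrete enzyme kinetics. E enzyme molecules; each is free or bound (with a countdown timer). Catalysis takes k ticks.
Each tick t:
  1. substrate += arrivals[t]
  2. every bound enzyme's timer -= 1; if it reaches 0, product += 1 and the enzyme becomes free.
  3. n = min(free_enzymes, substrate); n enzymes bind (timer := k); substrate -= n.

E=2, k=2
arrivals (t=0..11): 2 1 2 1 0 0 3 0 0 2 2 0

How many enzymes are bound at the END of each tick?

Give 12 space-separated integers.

t=0: arr=2 -> substrate=0 bound=2 product=0
t=1: arr=1 -> substrate=1 bound=2 product=0
t=2: arr=2 -> substrate=1 bound=2 product=2
t=3: arr=1 -> substrate=2 bound=2 product=2
t=4: arr=0 -> substrate=0 bound=2 product=4
t=5: arr=0 -> substrate=0 bound=2 product=4
t=6: arr=3 -> substrate=1 bound=2 product=6
t=7: arr=0 -> substrate=1 bound=2 product=6
t=8: arr=0 -> substrate=0 bound=1 product=8
t=9: arr=2 -> substrate=1 bound=2 product=8
t=10: arr=2 -> substrate=2 bound=2 product=9
t=11: arr=0 -> substrate=1 bound=2 product=10

Answer: 2 2 2 2 2 2 2 2 1 2 2 2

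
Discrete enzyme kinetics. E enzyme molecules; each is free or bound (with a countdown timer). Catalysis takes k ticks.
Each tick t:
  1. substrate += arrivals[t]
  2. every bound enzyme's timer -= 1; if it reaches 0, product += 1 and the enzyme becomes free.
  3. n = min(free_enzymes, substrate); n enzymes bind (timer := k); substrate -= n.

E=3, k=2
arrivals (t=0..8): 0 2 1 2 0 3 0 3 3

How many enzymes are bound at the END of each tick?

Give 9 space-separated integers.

Answer: 0 2 3 3 2 3 3 3 3

Derivation:
t=0: arr=0 -> substrate=0 bound=0 product=0
t=1: arr=2 -> substrate=0 bound=2 product=0
t=2: arr=1 -> substrate=0 bound=3 product=0
t=3: arr=2 -> substrate=0 bound=3 product=2
t=4: arr=0 -> substrate=0 bound=2 product=3
t=5: arr=3 -> substrate=0 bound=3 product=5
t=6: arr=0 -> substrate=0 bound=3 product=5
t=7: arr=3 -> substrate=0 bound=3 product=8
t=8: arr=3 -> substrate=3 bound=3 product=8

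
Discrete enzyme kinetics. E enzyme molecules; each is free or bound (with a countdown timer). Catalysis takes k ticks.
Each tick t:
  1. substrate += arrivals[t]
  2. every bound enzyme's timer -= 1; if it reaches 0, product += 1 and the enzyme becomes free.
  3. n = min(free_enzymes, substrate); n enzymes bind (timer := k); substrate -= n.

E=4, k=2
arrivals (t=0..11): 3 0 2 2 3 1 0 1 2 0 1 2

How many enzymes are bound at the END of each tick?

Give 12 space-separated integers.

t=0: arr=3 -> substrate=0 bound=3 product=0
t=1: arr=0 -> substrate=0 bound=3 product=0
t=2: arr=2 -> substrate=0 bound=2 product=3
t=3: arr=2 -> substrate=0 bound=4 product=3
t=4: arr=3 -> substrate=1 bound=4 product=5
t=5: arr=1 -> substrate=0 bound=4 product=7
t=6: arr=0 -> substrate=0 bound=2 product=9
t=7: arr=1 -> substrate=0 bound=1 product=11
t=8: arr=2 -> substrate=0 bound=3 product=11
t=9: arr=0 -> substrate=0 bound=2 product=12
t=10: arr=1 -> substrate=0 bound=1 product=14
t=11: arr=2 -> substrate=0 bound=3 product=14

Answer: 3 3 2 4 4 4 2 1 3 2 1 3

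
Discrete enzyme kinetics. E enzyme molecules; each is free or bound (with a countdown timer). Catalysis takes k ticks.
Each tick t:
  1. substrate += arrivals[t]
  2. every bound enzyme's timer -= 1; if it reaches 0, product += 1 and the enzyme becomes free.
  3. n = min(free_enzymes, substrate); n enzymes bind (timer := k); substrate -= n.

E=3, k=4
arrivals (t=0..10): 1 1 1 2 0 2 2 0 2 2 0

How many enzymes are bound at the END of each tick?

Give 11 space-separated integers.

Answer: 1 2 3 3 3 3 3 3 3 3 3

Derivation:
t=0: arr=1 -> substrate=0 bound=1 product=0
t=1: arr=1 -> substrate=0 bound=2 product=0
t=2: arr=1 -> substrate=0 bound=3 product=0
t=3: arr=2 -> substrate=2 bound=3 product=0
t=4: arr=0 -> substrate=1 bound=3 product=1
t=5: arr=2 -> substrate=2 bound=3 product=2
t=6: arr=2 -> substrate=3 bound=3 product=3
t=7: arr=0 -> substrate=3 bound=3 product=3
t=8: arr=2 -> substrate=4 bound=3 product=4
t=9: arr=2 -> substrate=5 bound=3 product=5
t=10: arr=0 -> substrate=4 bound=3 product=6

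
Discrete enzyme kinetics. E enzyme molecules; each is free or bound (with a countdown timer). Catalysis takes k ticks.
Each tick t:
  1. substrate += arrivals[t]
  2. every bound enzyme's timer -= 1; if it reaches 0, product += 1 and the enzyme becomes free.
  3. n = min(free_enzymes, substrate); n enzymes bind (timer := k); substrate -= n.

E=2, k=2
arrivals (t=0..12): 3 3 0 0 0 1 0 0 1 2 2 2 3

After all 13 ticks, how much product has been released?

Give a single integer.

Answer: 10

Derivation:
t=0: arr=3 -> substrate=1 bound=2 product=0
t=1: arr=3 -> substrate=4 bound=2 product=0
t=2: arr=0 -> substrate=2 bound=2 product=2
t=3: arr=0 -> substrate=2 bound=2 product=2
t=4: arr=0 -> substrate=0 bound=2 product=4
t=5: arr=1 -> substrate=1 bound=2 product=4
t=6: arr=0 -> substrate=0 bound=1 product=6
t=7: arr=0 -> substrate=0 bound=1 product=6
t=8: arr=1 -> substrate=0 bound=1 product=7
t=9: arr=2 -> substrate=1 bound=2 product=7
t=10: arr=2 -> substrate=2 bound=2 product=8
t=11: arr=2 -> substrate=3 bound=2 product=9
t=12: arr=3 -> substrate=5 bound=2 product=10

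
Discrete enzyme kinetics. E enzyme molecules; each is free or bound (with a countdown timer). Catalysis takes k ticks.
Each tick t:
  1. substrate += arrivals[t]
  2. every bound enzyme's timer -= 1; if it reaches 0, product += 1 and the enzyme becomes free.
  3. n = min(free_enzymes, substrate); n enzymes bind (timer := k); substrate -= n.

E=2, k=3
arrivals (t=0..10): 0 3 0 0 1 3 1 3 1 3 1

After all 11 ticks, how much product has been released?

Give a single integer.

t=0: arr=0 -> substrate=0 bound=0 product=0
t=1: arr=3 -> substrate=1 bound=2 product=0
t=2: arr=0 -> substrate=1 bound=2 product=0
t=3: arr=0 -> substrate=1 bound=2 product=0
t=4: arr=1 -> substrate=0 bound=2 product=2
t=5: arr=3 -> substrate=3 bound=2 product=2
t=6: arr=1 -> substrate=4 bound=2 product=2
t=7: arr=3 -> substrate=5 bound=2 product=4
t=8: arr=1 -> substrate=6 bound=2 product=4
t=9: arr=3 -> substrate=9 bound=2 product=4
t=10: arr=1 -> substrate=8 bound=2 product=6

Answer: 6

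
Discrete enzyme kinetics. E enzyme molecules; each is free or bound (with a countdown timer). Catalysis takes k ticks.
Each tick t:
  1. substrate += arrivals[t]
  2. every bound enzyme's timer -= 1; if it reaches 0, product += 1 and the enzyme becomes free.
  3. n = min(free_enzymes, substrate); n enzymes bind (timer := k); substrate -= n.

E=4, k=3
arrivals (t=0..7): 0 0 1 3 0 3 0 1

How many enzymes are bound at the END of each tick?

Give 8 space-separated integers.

Answer: 0 0 1 4 4 4 3 4

Derivation:
t=0: arr=0 -> substrate=0 bound=0 product=0
t=1: arr=0 -> substrate=0 bound=0 product=0
t=2: arr=1 -> substrate=0 bound=1 product=0
t=3: arr=3 -> substrate=0 bound=4 product=0
t=4: arr=0 -> substrate=0 bound=4 product=0
t=5: arr=3 -> substrate=2 bound=4 product=1
t=6: arr=0 -> substrate=0 bound=3 product=4
t=7: arr=1 -> substrate=0 bound=4 product=4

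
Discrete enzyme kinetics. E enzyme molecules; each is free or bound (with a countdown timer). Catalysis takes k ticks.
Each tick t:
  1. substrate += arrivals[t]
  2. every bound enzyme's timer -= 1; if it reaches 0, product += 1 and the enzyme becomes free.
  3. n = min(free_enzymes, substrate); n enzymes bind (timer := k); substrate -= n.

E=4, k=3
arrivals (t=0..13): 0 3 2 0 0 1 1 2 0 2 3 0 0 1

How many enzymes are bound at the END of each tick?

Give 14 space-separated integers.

Answer: 0 3 4 4 2 2 3 4 3 4 4 4 3 2

Derivation:
t=0: arr=0 -> substrate=0 bound=0 product=0
t=1: arr=3 -> substrate=0 bound=3 product=0
t=2: arr=2 -> substrate=1 bound=4 product=0
t=3: arr=0 -> substrate=1 bound=4 product=0
t=4: arr=0 -> substrate=0 bound=2 product=3
t=5: arr=1 -> substrate=0 bound=2 product=4
t=6: arr=1 -> substrate=0 bound=3 product=4
t=7: arr=2 -> substrate=0 bound=4 product=5
t=8: arr=0 -> substrate=0 bound=3 product=6
t=9: arr=2 -> substrate=0 bound=4 product=7
t=10: arr=3 -> substrate=1 bound=4 product=9
t=11: arr=0 -> substrate=1 bound=4 product=9
t=12: arr=0 -> substrate=0 bound=3 product=11
t=13: arr=1 -> substrate=0 bound=2 product=13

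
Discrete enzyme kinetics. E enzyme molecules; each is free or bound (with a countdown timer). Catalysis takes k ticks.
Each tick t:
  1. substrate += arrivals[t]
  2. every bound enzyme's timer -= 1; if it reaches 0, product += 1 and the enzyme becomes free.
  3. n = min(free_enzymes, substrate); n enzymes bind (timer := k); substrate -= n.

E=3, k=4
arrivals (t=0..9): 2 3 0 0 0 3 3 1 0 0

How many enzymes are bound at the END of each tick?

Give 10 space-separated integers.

Answer: 2 3 3 3 3 3 3 3 3 3

Derivation:
t=0: arr=2 -> substrate=0 bound=2 product=0
t=1: arr=3 -> substrate=2 bound=3 product=0
t=2: arr=0 -> substrate=2 bound=3 product=0
t=3: arr=0 -> substrate=2 bound=3 product=0
t=4: arr=0 -> substrate=0 bound=3 product=2
t=5: arr=3 -> substrate=2 bound=3 product=3
t=6: arr=3 -> substrate=5 bound=3 product=3
t=7: arr=1 -> substrate=6 bound=3 product=3
t=8: arr=0 -> substrate=4 bound=3 product=5
t=9: arr=0 -> substrate=3 bound=3 product=6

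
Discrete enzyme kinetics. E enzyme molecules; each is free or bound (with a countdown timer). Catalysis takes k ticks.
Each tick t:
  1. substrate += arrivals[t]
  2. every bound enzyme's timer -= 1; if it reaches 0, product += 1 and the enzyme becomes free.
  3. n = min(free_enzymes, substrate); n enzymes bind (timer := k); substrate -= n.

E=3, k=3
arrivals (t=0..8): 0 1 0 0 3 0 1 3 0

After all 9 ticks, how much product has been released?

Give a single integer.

Answer: 4

Derivation:
t=0: arr=0 -> substrate=0 bound=0 product=0
t=1: arr=1 -> substrate=0 bound=1 product=0
t=2: arr=0 -> substrate=0 bound=1 product=0
t=3: arr=0 -> substrate=0 bound=1 product=0
t=4: arr=3 -> substrate=0 bound=3 product=1
t=5: arr=0 -> substrate=0 bound=3 product=1
t=6: arr=1 -> substrate=1 bound=3 product=1
t=7: arr=3 -> substrate=1 bound=3 product=4
t=8: arr=0 -> substrate=1 bound=3 product=4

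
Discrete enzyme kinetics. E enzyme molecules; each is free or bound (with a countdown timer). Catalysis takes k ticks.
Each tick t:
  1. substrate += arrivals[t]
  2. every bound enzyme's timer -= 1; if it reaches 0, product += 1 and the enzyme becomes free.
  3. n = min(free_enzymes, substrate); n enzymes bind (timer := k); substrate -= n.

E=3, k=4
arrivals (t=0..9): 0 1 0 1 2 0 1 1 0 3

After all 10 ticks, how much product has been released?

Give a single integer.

t=0: arr=0 -> substrate=0 bound=0 product=0
t=1: arr=1 -> substrate=0 bound=1 product=0
t=2: arr=0 -> substrate=0 bound=1 product=0
t=3: arr=1 -> substrate=0 bound=2 product=0
t=4: arr=2 -> substrate=1 bound=3 product=0
t=5: arr=0 -> substrate=0 bound=3 product=1
t=6: arr=1 -> substrate=1 bound=3 product=1
t=7: arr=1 -> substrate=1 bound=3 product=2
t=8: arr=0 -> substrate=0 bound=3 product=3
t=9: arr=3 -> substrate=2 bound=3 product=4

Answer: 4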